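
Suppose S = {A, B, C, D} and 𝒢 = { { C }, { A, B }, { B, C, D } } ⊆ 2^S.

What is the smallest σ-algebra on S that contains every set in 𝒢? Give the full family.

σ(𝒢) = { ∅, { A }, { B }, { C }, { D }, { A, B }, { A, C }, { A, D }, { B, C }, { B, D }, { C, D }, { A, B, C }, { A, B, D }, { A, C, D }, { B, C, D }, S }

Check:
Begin from { ∅, { C }, { A, B }, { B, C, D }, S } (that is, 𝒢 plus ∅ and S).
Round 1: 4 new —
  { A }  = ᶜ of { B, C, D }
  { C, D }  = ᶜ of { A, B }
  { A, B, C }  = { C } ∪ { A, B }
  { A, B, D }  = ᶜ of { C }
  [9 total]
Round 2 (3 new):
  { D }  = ᶜ of { A, B, C }
  { A, C }  = { C } ∪ { A }
  { A, C, D }  = { C, D } ∪ { A }
  [12 total]
Round 3 adds 3:
  { B }  = ᶜ of { A, C, D }
  { A, D }  = { D } ∪ { A }
  { B, D }  = ᶜ of { A, C }
  [15 total]
Round 4 adds 1:
  { B, C }  = ᶜ of { A, D }
  [16 total]
Round 5: closed — nothing new.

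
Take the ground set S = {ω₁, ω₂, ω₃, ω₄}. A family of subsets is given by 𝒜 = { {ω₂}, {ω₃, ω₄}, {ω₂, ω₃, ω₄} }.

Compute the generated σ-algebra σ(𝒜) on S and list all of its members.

Answer: σ(𝒜) = { ∅, {ω₁}, {ω₂}, {ω₁, ω₂}, {ω₃, ω₄}, {ω₁, ω₃, ω₄}, {ω₂, ω₃, ω₄}, S }

Check:
Begin from { ∅, {ω₂}, {ω₃, ω₄}, {ω₂, ω₃, ω₄}, S } (that is, 𝒜 plus ∅ and S).
Round 1. New:
  {ω₁}  = {ω₂, ω₃, ω₄}ᶜ
  {ω₁, ω₂}  = {ω₃, ω₄}ᶜ
  {ω₁, ω₃, ω₄}  = {ω₂}ᶜ
  [8 total]
Round 2 adds nothing — fixpoint reached.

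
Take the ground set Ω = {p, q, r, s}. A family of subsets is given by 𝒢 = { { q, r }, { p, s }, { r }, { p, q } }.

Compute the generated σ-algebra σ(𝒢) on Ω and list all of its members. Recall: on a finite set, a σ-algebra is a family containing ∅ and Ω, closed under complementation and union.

Initial family (6 sets): { {}, { r }, { p, q }, { p, s }, { q, r }, Ω }.
Step 1 adds 4:
  { r, s }  = Ω∖{ p, q }
  { p, q, r }  = { r } ∪ { p, q }
  { p, q, s }  = Ω∖{ r }
  { p, r, s }  = { r } ∪ { p, s }
Step 2 adds 3:
  { q }  = Ω∖{ p, r, s }
  { s }  = Ω∖{ p, q, r }
  { q, r, s }  = { r, s } ∪ { q, r }
Step 3 adds 2:
  { p }  = Ω∖{ q, r, s }
  { q, s }  = { s } ∪ { q }
Step 4. New:
  { p, r }  = Ω∖{ q, s }
Step 5: already closed under ᶜ and ∪.

Therefore σ(𝒢) = { {}, { p }, { q }, { r }, { s }, { p, q }, { p, r }, { p, s }, { q, r }, { q, s }, { r, s }, { p, q, r }, { p, q, s }, { p, r, s }, { q, r, s }, Ω } (|σ(𝒢)| = 16).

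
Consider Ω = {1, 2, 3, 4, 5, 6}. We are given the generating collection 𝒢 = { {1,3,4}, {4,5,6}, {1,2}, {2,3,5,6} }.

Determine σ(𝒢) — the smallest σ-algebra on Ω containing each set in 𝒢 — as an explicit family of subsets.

Start: 𝒢 ∪ {∅, Ω} = { {}, {1,2}, {1,3,4}, {4,5,6}, {2,3,5,6}, Ω }.
Round 1: 9 new —
  {1,4}  = Ω∖{2,3,5,6}
  {1,2,3}  = Ω∖{4,5,6}
  {2,5,6}  = Ω∖{1,3,4}
  {1,2,3,4}  = {1,3,4} ∪ {1,2}
  {3,4,5,6}  = Ω∖{1,2}
  {1,2,3,5,6}  = {1,2} ∪ {2,3,5,6}
  {1,2,4,5,6}  = {1,2} ∪ {4,5,6}
  {1,3,4,5,6}  = {1,3,4} ∪ {4,5,6}
  {2,3,4,5,6}  = {4,5,6} ∪ {2,3,5,6}
  (now 15)
Round 2 adds 9:
  {1}  = Ω∖{2,3,4,5,6}
  {2}  = Ω∖{1,3,4,5,6}
  {3}  = Ω∖{1,2,4,5,6}
  {4}  = Ω∖{1,2,3,5,6}
  {5,6}  = Ω∖{1,2,3,4}
  {1,2,4}  = {1,2} ∪ {1,4}
  {1,2,5,6}  = {1,2} ∪ {2,5,6}
  {1,4,5,6}  = {1,4} ∪ {4,5,6}
  {2,4,5,6}  = {2,5,6} ∪ {4,5,6}
  (now 24)
Round 3: +6 →
  {1,3}  = Ω∖{2,4,5,6}
  {2,3}  = Ω∖{1,4,5,6}
  {2,4}  = {2} ∪ {4}
  {3,4}  = Ω∖{1,2,5,6}
  {1,5,6}  = {5,6} ∪ {1}
  {3,5,6}  = Ω∖{1,2,4}
  (now 30)
Round 4. New:
  {2,3,4}  = Ω∖{1,5,6}
  {1,3,5,6}  = Ω∖{2,4}
  (now 32)
After Round 5 the family is unchanged; done.

|σ(𝒢)| = 32.  σ(𝒢) = { {}, {1}, {2}, {3}, {4}, {1,2}, {1,3}, {1,4}, {2,3}, {2,4}, {3,4}, {5,6}, {1,2,3}, {1,2,4}, {1,3,4}, {1,5,6}, {2,3,4}, {2,5,6}, {3,5,6}, {4,5,6}, {1,2,3,4}, {1,2,5,6}, {1,3,5,6}, {1,4,5,6}, {2,3,5,6}, {2,4,5,6}, {3,4,5,6}, {1,2,3,5,6}, {1,2,4,5,6}, {1,3,4,5,6}, {2,3,4,5,6}, Ω }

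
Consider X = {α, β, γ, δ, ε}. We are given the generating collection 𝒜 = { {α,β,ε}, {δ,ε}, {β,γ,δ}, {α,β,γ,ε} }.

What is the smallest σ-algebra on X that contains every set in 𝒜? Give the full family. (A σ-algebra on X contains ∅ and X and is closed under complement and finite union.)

Initial family (6 sets): { {}, {δ,ε}, {α,β,ε}, {β,γ,δ}, {α,β,γ,ε}, X }.
Step 1 (6 new):
  {δ}  = ᶜ of {α,β,γ,ε}
  {α,ε}  = ᶜ of {β,γ,δ}
  {γ,δ}  = ᶜ of {α,β,ε}
  {α,β,γ}  = ᶜ of {δ,ε}
  {α,β,δ,ε}  = {δ,ε} ∪ {α,β,ε}
  {β,γ,δ,ε}  = {δ,ε} ∪ {β,γ,δ}
  (now 12)
Step 2 adds 6:
  {α}  = ᶜ of {β,γ,δ,ε}
  {γ}  = ᶜ of {α,β,δ,ε}
  {α,δ,ε}  = {δ,ε} ∪ {α,ε}
  {γ,δ,ε}  = {γ,δ} ∪ {δ,ε}
  {α,β,γ,δ}  = {γ,δ} ∪ {α,β,γ}
  {α,γ,δ,ε}  = {γ,δ} ∪ {α,ε}
  (now 18)
Step 3. New:
  {β}  = ᶜ of {α,γ,δ,ε}
  {ε}  = ᶜ of {α,β,γ,δ}
  {α,β}  = ᶜ of {γ,δ,ε}
  {α,γ}  = {γ} ∪ {α}
  {α,δ}  = {δ} ∪ {α}
  {β,γ}  = ᶜ of {α,δ,ε}
  {α,γ,δ}  = {γ,δ} ∪ {α}
  {α,γ,ε}  = {γ} ∪ {α,ε}
  (now 26)
Step 4 adds 6:
  {β,δ}  = ᶜ of {α,γ,ε}
  {β,ε}  = ᶜ of {α,γ,δ}
  {γ,ε}  = {ε} ∪ {γ}
  {α,β,δ}  = {α,β} ∪ {α,δ}
  {β,γ,ε}  = ᶜ of {α,δ}
  {β,δ,ε}  = ᶜ of {α,γ}
  (now 32)
Step 5: stable.

Therefore σ(𝒜) = { {}, {α}, {β}, {γ}, {δ}, {ε}, {α,β}, {α,γ}, {α,δ}, {α,ε}, {β,γ}, {β,δ}, {β,ε}, {γ,δ}, {γ,ε}, {δ,ε}, {α,β,γ}, {α,β,δ}, {α,β,ε}, {α,γ,δ}, {α,γ,ε}, {α,δ,ε}, {β,γ,δ}, {β,γ,ε}, {β,δ,ε}, {γ,δ,ε}, {α,β,γ,δ}, {α,β,γ,ε}, {α,β,δ,ε}, {α,γ,δ,ε}, {β,γ,δ,ε}, X } (|σ(𝒜)| = 32).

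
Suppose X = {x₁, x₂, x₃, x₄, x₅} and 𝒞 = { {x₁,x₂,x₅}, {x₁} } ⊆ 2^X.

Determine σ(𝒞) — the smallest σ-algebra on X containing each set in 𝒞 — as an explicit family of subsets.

Answer: σ(𝒞) = { {}, {x₁}, {x₂,x₅}, {x₃,x₄}, {x₁,x₂,x₅}, {x₁,x₃,x₄}, {x₂,x₃,x₄,x₅}, X }

Trace:
Begin from { {}, {x₁}, {x₁,x₂,x₅}, X } (that is, 𝒞 plus ∅ and X).
Pass 1: 2 new —
  {x₃,x₄}  = X∖{x₁,x₂,x₅}
  {x₂,x₃,x₄,x₅}  = X∖{x₁}
  [6 total]
Pass 2: 1 new —
  {x₁,x₃,x₄}  = {x₃,x₄} ∪ {x₁}
  [7 total]
Pass 3 adds 1:
  {x₂,x₅}  = X∖{x₁,x₃,x₄}
  [8 total]
Pass 4: no new sets; the family is a σ-algebra.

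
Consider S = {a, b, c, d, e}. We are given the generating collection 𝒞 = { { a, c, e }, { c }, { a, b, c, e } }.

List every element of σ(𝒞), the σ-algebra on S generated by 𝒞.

Take S₀ = 𝒞 ∪ {∅, S} = { {  }, { c }, { a, c, e }, { a, b, c, e }, S }.
Round 1: 3 new —
  { d }  = ᶜ of { a, b, c, e }
  { b, d }  = ᶜ of { a, c, e }
  { a, b, d, e }  = ᶜ of { c }
Round 2: 3 new —
  { c, d }  = { d } ∪ { c }
  { b, c, d }  = { c } ∪ { b, d }
  { a, c, d, e }  = { d } ∪ { a, c, e }
Round 3. New:
  { b }  = ᶜ of { a, c, d, e }
  { a, e }  = ᶜ of { b, c, d }
  { a, b, e }  = ᶜ of { c, d }
Round 4. New:
  { b, c }  = { c } ∪ { b }
  { a, d, e }  = { a, e } ∪ { d }
Round 5: closed — nothing new.

Hence σ(𝒞) has 16 members: { {  }, { b }, { c }, { d }, { a, e }, { b, c }, { b, d }, { c, d }, { a, b, e }, { a, c, e }, { a, d, e }, { b, c, d }, { a, b, c, e }, { a, b, d, e }, { a, c, d, e }, S }.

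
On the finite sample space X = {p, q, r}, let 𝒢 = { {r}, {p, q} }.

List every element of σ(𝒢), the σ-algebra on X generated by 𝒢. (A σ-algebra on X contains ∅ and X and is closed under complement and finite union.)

Start: 𝒢 ∪ {∅, X} = { {}, {r}, {p, q}, X }.
Round 1: closed — nothing new.

|σ(𝒢)| = 4.  σ(𝒢) = { {}, {r}, {p, q}, X }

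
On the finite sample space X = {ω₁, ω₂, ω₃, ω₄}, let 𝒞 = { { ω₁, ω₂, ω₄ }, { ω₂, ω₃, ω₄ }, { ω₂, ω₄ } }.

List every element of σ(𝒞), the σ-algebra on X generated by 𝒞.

σ(𝒞) (8 sets): { {  }, { ω₁ }, { ω₃ }, { ω₁, ω₃ }, { ω₂, ω₄ }, { ω₁, ω₂, ω₄ }, { ω₂, ω₃, ω₄ }, X }

Trace:
Start: 𝒞 ∪ {∅, X} = { {  }, { ω₂, ω₄ }, { ω₁, ω₂, ω₄ }, { ω₂, ω₃, ω₄ }, X }.
Iteration 1: 3 new —
  { ω₁ }  = ᶜ of { ω₂, ω₃, ω₄ }
  { ω₃ }  = ᶜ of { ω₁, ω₂, ω₄ }
  { ω₁, ω₃ }  = ᶜ of { ω₂, ω₄ }
Iteration 2: closed — nothing new.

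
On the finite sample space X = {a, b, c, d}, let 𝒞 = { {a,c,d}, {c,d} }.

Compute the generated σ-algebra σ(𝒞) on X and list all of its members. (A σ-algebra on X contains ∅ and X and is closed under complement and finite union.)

|σ(𝒞)| = 8.  σ(𝒞) = { {}, {a}, {b}, {a,b}, {c,d}, {a,c,d}, {b,c,d}, X }

Trace:
Take S₀ = 𝒞 ∪ {∅, X} = { {}, {c,d}, {a,c,d}, X }.
Pass 1: 2 new —
  {b}  = ᶜ of {a,c,d}
  {a,b}  = ᶜ of {c,d}
  — 6 sets.
Pass 2. New:
  {b,c,d}  = {c,d} ∪ {b}
  — 7 sets.
Pass 3 adds 1:
  {a}  = ᶜ of {b,c,d}
  — 8 sets.
Pass 4: no new sets; the family is a σ-algebra.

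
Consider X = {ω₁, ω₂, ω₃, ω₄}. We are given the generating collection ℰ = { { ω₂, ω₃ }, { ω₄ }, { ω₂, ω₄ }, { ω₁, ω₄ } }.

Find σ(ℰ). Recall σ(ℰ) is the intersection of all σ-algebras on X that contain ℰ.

Take S₀ = ℰ ∪ {∅, X} = { {  }, { ω₄ }, { ω₁, ω₄ }, { ω₂, ω₃ }, { ω₂, ω₄ }, X }.
Step 1: 4 new —
  { ω₁, ω₃ }  = complement { ω₂, ω₄ }
  { ω₁, ω₂, ω₃ }  = complement { ω₄ }
  { ω₁, ω₂, ω₄ }  = { ω₁, ω₄ } ∪ { ω₂, ω₄ }
  { ω₂, ω₃, ω₄ }  = { ω₂, ω₃ } ∪ { ω₄ }
Step 2. New:
  { ω₁ }  = complement { ω₂, ω₃, ω₄ }
  { ω₃ }  = complement { ω₁, ω₂, ω₄ }
  { ω₁, ω₃, ω₄ }  = { ω₁, ω₄ } ∪ { ω₁, ω₃ }
Step 3 (2 new):
  { ω₂ }  = complement { ω₁, ω₃, ω₄ }
  { ω₃, ω₄ }  = { ω₃ } ∪ { ω₄ }
Step 4 (1 new):
  { ω₁, ω₂ }  = complement { ω₃, ω₄ }
After Step 5 the family is unchanged; done.

Therefore σ(ℰ) = { {  }, { ω₁ }, { ω₂ }, { ω₃ }, { ω₄ }, { ω₁, ω₂ }, { ω₁, ω₃ }, { ω₁, ω₄ }, { ω₂, ω₃ }, { ω₂, ω₄ }, { ω₃, ω₄ }, { ω₁, ω₂, ω₃ }, { ω₁, ω₂, ω₄ }, { ω₁, ω₃, ω₄ }, { ω₂, ω₃, ω₄ }, X } (|σ(ℰ)| = 16).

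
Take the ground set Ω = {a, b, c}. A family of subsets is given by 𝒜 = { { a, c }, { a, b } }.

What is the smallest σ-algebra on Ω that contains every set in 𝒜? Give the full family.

σ(𝒜) = { {  }, { a }, { b }, { c }, { a, b }, { a, c }, { b, c }, Ω }

Check:
Initial family (4 sets): { {  }, { a, b }, { a, c }, Ω }.
Step 1: 2 new —
  { b }  = { a, c }ᶜ
  { c }  = { a, b }ᶜ
  [6 total]
Step 2: 1 new —
  { b, c }  = { c } ∪ { b }
  [7 total]
Step 3. New:
  { a }  = { b, c }ᶜ
  [8 total]
Step 4: stable.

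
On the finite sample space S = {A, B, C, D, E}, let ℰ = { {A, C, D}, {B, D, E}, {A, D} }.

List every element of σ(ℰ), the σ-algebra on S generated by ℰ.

σ(ℰ) (16 sets): { {}, {A}, {C}, {D}, {A, C}, {A, D}, {B, E}, {C, D}, {A, B, E}, {A, C, D}, {B, C, E}, {B, D, E}, {A, B, C, E}, {A, B, D, E}, {B, C, D, E}, S }

Derivation:
Seed the family with ℰ together with ∅ and S: { {}, {A, D}, {A, C, D}, {B, D, E}, S }.
Pass 1: +4 →
  {A, C}  = ᶜ of {B, D, E}
  {B, E}  = ᶜ of {A, C, D}
  {B, C, E}  = ᶜ of {A, D}
  {A, B, D, E}  = {A, D} ∪ {B, D, E}
  [9 total]
Pass 2: 3 new —
  {C}  = ᶜ of {A, B, D, E}
  {A, B, C, E}  = {B, E} ∪ {A, C}
  {B, C, D, E}  = {B, C, E} ∪ {B, D, E}
  [12 total]
Pass 3: +2 →
  {A}  = ᶜ of {B, C, D, E}
  {D}  = ᶜ of {A, B, C, E}
  [14 total]
Pass 4: 2 new —
  {C, D}  = {C} ∪ {D}
  {A, B, E}  = {B, E} ∪ {A}
  [16 total]
Pass 5: stable.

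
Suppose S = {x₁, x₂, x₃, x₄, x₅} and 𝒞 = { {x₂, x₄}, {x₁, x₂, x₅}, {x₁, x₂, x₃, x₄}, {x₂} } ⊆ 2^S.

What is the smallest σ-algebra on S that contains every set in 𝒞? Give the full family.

Initial family (6 sets): { {}, {x₂}, {x₂, x₄}, {x₁, x₂, x₅}, {x₁, x₂, x₃, x₄}, S }.
Iteration 1: 5 new —
  {x₅}  = ᶜ of {x₁, x₂, x₃, x₄}
  {x₃, x₄}  = ᶜ of {x₁, x₂, x₅}
  {x₁, x₃, x₅}  = ᶜ of {x₂, x₄}
  {x₁, x₂, x₄, x₅}  = {x₁, x₂, x₅} ∪ {x₂, x₄}
  {x₁, x₃, x₄, x₅}  = ᶜ of {x₂}
  [11 total]
Iteration 2: 6 new —
  {x₃}  = ᶜ of {x₁, x₂, x₄, x₅}
  {x₂, x₅}  = {x₂} ∪ {x₅}
  {x₂, x₃, x₄}  = {x₃, x₄} ∪ {x₂}
  {x₂, x₄, x₅}  = {x₅} ∪ {x₂, x₄}
  {x₃, x₄, x₅}  = {x₃, x₄} ∪ {x₅}
  {x₁, x₂, x₃, x₅}  = {x₁, x₃, x₅} ∪ {x₂}
  [17 total]
Iteration 3 (9 new):
  {x₄}  = ᶜ of {x₁, x₂, x₃, x₅}
  {x₁, x₂}  = ᶜ of {x₃, x₄, x₅}
  {x₁, x₃}  = ᶜ of {x₂, x₄, x₅}
  {x₁, x₅}  = ᶜ of {x₂, x₃, x₄}
  {x₂, x₃}  = {x₃} ∪ {x₂}
  {x₃, x₅}  = {x₃} ∪ {x₅}
  {x₁, x₃, x₄}  = ᶜ of {x₂, x₅}
  {x₂, x₃, x₅}  = {x₃} ∪ {x₂, x₅}
  {x₂, x₃, x₄, x₅}  = {x₃} ∪ {x₂, x₄, x₅}
  [26 total]
Iteration 4: +6 →
  {x₁}  = ᶜ of {x₂, x₃, x₄, x₅}
  {x₁, x₄}  = ᶜ of {x₂, x₃, x₅}
  {x₄, x₅}  = {x₅} ∪ {x₄}
  {x₁, x₂, x₃}  = {x₁, x₂} ∪ {x₃}
  {x₁, x₂, x₄}  = ᶜ of {x₃, x₅}
  {x₁, x₄, x₅}  = ᶜ of {x₂, x₃}
  [32 total]
Iteration 5: no new sets; the family is a σ-algebra.

Hence σ(𝒞) has 32 members: { {}, {x₁}, {x₂}, {x₃}, {x₄}, {x₅}, {x₁, x₂}, {x₁, x₃}, {x₁, x₄}, {x₁, x₅}, {x₂, x₃}, {x₂, x₄}, {x₂, x₅}, {x₃, x₄}, {x₃, x₅}, {x₄, x₅}, {x₁, x₂, x₃}, {x₁, x₂, x₄}, {x₁, x₂, x₅}, {x₁, x₃, x₄}, {x₁, x₃, x₅}, {x₁, x₄, x₅}, {x₂, x₃, x₄}, {x₂, x₃, x₅}, {x₂, x₄, x₅}, {x₃, x₄, x₅}, {x₁, x₂, x₃, x₄}, {x₁, x₂, x₃, x₅}, {x₁, x₂, x₄, x₅}, {x₁, x₃, x₄, x₅}, {x₂, x₃, x₄, x₅}, S }.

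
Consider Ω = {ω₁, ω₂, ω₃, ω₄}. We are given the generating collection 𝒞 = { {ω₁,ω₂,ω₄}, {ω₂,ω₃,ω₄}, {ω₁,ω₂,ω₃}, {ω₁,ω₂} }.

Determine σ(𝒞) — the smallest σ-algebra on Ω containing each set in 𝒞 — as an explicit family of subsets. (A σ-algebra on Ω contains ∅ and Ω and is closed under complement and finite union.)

Begin from { {}, {ω₁,ω₂}, {ω₁,ω₂,ω₃}, {ω₁,ω₂,ω₄}, {ω₂,ω₃,ω₄}, Ω } (that is, 𝒞 plus ∅ and Ω).
Iteration 1 adds 4:
  {ω₁}  = {ω₂,ω₃,ω₄}ᶜ
  {ω₃}  = {ω₁,ω₂,ω₄}ᶜ
  {ω₄}  = {ω₁,ω₂,ω₃}ᶜ
  {ω₃,ω₄}  = {ω₁,ω₂}ᶜ
  |family| = 10
Iteration 2 (3 new):
  {ω₁,ω₃}  = {ω₃} ∪ {ω₁}
  {ω₁,ω₄}  = {ω₄} ∪ {ω₁}
  {ω₁,ω₃,ω₄}  = {ω₃,ω₄} ∪ {ω₁}
  |family| = 13
Iteration 3: +3 →
  {ω₂}  = {ω₁,ω₃,ω₄}ᶜ
  {ω₂,ω₃}  = {ω₁,ω₄}ᶜ
  {ω₂,ω₄}  = {ω₁,ω₃}ᶜ
  |family| = 16
Iteration 4: closed — nothing new.

|σ(𝒞)| = 16.  σ(𝒞) = { {}, {ω₁}, {ω₂}, {ω₃}, {ω₄}, {ω₁,ω₂}, {ω₁,ω₃}, {ω₁,ω₄}, {ω₂,ω₃}, {ω₂,ω₄}, {ω₃,ω₄}, {ω₁,ω₂,ω₃}, {ω₁,ω₂,ω₄}, {ω₁,ω₃,ω₄}, {ω₂,ω₃,ω₄}, Ω }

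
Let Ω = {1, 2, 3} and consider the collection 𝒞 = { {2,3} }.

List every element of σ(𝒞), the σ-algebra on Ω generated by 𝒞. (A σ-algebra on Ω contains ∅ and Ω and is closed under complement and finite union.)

σ(𝒞) (4 sets): { ∅, {1}, {2,3}, Ω }

Derivation:
Seed the family with 𝒞 together with ∅ and Ω: { ∅, {2,3}, Ω }.
Pass 1. New:
  {1}  = complement {2,3}
  — 4 sets.
Pass 2: closed — nothing new.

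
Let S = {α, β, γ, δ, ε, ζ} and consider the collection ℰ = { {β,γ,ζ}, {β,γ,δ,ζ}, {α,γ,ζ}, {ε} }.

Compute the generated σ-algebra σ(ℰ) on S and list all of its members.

Begin from { {}, {ε}, {α,γ,ζ}, {β,γ,ζ}, {β,γ,δ,ζ}, S } (that is, ℰ plus ∅ and S).
Pass 1 (8 new):
  {α,ε}  = {β,γ,δ,ζ}ᶜ
  {α,δ,ε}  = {β,γ,ζ}ᶜ
  {β,δ,ε}  = {α,γ,ζ}ᶜ
  {α,β,γ,ζ}  = {α,γ,ζ} ∪ {β,γ,ζ}
  {α,γ,ε,ζ}  = {α,γ,ζ} ∪ {ε}
  {β,γ,ε,ζ}  = {β,γ,ζ} ∪ {ε}
  {α,β,γ,δ,ζ}  = {ε}ᶜ
  {β,γ,δ,ε,ζ}  = {β,γ,δ,ζ} ∪ {ε}
  — 14 sets.
Pass 2: 7 new —
  {α}  = {β,γ,δ,ε,ζ}ᶜ
  {α,δ}  = {β,γ,ε,ζ}ᶜ
  {β,δ}  = {α,γ,ε,ζ}ᶜ
  {δ,ε}  = {α,β,γ,ζ}ᶜ
  {α,β,δ,ε}  = {α,δ,ε} ∪ {β,δ,ε}
  {α,β,γ,ε,ζ}  = {α,γ,ε,ζ} ∪ {β,γ,ε,ζ}
  {α,γ,δ,ε,ζ}  = {α,δ,ε} ∪ {α,γ,ε,ζ}
  — 21 sets.
Pass 3: 5 new —
  {β}  = {α,γ,δ,ε,ζ}ᶜ
  {δ}  = {α,β,γ,ε,ζ}ᶜ
  {γ,ζ}  = {α,β,δ,ε}ᶜ
  {α,β,δ}  = {α,δ} ∪ {β,δ}
  {α,γ,δ,ζ}  = {α,γ,ζ} ∪ {α,δ}
  — 26 sets.
Pass 4: 6 new —
  {α,β}  = {α} ∪ {β}
  {β,ε}  = {α,γ,δ,ζ}ᶜ
  {α,β,ε}  = {β} ∪ {α,ε}
  {γ,δ,ζ}  = {γ,ζ} ∪ {δ}
  {γ,ε,ζ}  = {α,β,δ}ᶜ
  {γ,δ,ε,ζ}  = {δ,ε} ∪ {γ,ζ}
  — 32 sets.
Pass 5 adds nothing — fixpoint reached.

Therefore σ(ℰ) = { {}, {α}, {β}, {δ}, {ε}, {α,β}, {α,δ}, {α,ε}, {β,δ}, {β,ε}, {γ,ζ}, {δ,ε}, {α,β,δ}, {α,β,ε}, {α,γ,ζ}, {α,δ,ε}, {β,γ,ζ}, {β,δ,ε}, {γ,δ,ζ}, {γ,ε,ζ}, {α,β,γ,ζ}, {α,β,δ,ε}, {α,γ,δ,ζ}, {α,γ,ε,ζ}, {β,γ,δ,ζ}, {β,γ,ε,ζ}, {γ,δ,ε,ζ}, {α,β,γ,δ,ζ}, {α,β,γ,ε,ζ}, {α,γ,δ,ε,ζ}, {β,γ,δ,ε,ζ}, S } (|σ(ℰ)| = 32).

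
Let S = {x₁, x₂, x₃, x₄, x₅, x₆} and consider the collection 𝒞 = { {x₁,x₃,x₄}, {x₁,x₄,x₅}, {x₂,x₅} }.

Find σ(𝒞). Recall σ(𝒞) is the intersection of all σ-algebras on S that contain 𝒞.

Answer: σ(𝒞) = { {}, {x₂}, {x₃}, {x₅}, {x₆}, {x₁,x₄}, {x₂,x₃}, {x₂,x₅}, {x₂,x₆}, {x₃,x₅}, {x₃,x₆}, {x₅,x₆}, {x₁,x₂,x₄}, {x₁,x₃,x₄}, {x₁,x₄,x₅}, {x₁,x₄,x₆}, {x₂,x₃,x₅}, {x₂,x₃,x₆}, {x₂,x₅,x₆}, {x₃,x₅,x₆}, {x₁,x₂,x₃,x₄}, {x₁,x₂,x₄,x₅}, {x₁,x₂,x₄,x₆}, {x₁,x₃,x₄,x₅}, {x₁,x₃,x₄,x₆}, {x₁,x₄,x₅,x₆}, {x₂,x₃,x₅,x₆}, {x₁,x₂,x₃,x₄,x₅}, {x₁,x₂,x₃,x₄,x₆}, {x₁,x₂,x₄,x₅,x₆}, {x₁,x₃,x₄,x₅,x₆}, S }

Working:
Initial family (5 sets): { {}, {x₂,x₅}, {x₁,x₃,x₄}, {x₁,x₄,x₅}, S }.
Round 1: 6 new —
  {x₂,x₃,x₆}  = ᶜ of {x₁,x₄,x₅}
  {x₂,x₅,x₆}  = ᶜ of {x₁,x₃,x₄}
  {x₁,x₂,x₄,x₅}  = {x₁,x₄,x₅} ∪ {x₂,x₅}
  {x₁,x₃,x₄,x₅}  = {x₁,x₄,x₅} ∪ {x₁,x₃,x₄}
  {x₁,x₃,x₄,x₆}  = ᶜ of {x₂,x₅}
  {x₁,x₂,x₃,x₄,x₅}  = {x₂,x₅} ∪ {x₁,x₃,x₄}
  [11 total]
Round 2 (7 new):
  {x₆}  = ᶜ of {x₁,x₂,x₃,x₄,x₅}
  {x₂,x₆}  = ᶜ of {x₁,x₃,x₄,x₅}
  {x₃,x₆}  = ᶜ of {x₁,x₂,x₄,x₅}
  {x₂,x₃,x₅,x₆}  = {x₂,x₅} ∪ {x₂,x₃,x₆}
  {x₁,x₂,x₃,x₄,x₆}  = {x₂,x₃,x₆} ∪ {x₁,x₃,x₄}
  {x₁,x₂,x₄,x₅,x₆}  = {x₁,x₄,x₅} ∪ {x₂,x₅,x₆}
  {x₁,x₃,x₄,x₅,x₆}  = {x₁,x₄,x₅} ∪ {x₁,x₃,x₄,x₆}
  [18 total]
Round 3: +5 →
  {x₂}  = ᶜ of {x₁,x₃,x₄,x₅,x₆}
  {x₃}  = ᶜ of {x₁,x₂,x₄,x₅,x₆}
  {x₅}  = ᶜ of {x₁,x₂,x₃,x₄,x₆}
  {x₁,x₄}  = ᶜ of {x₂,x₃,x₅,x₆}
  {x₁,x₄,x₅,x₆}  = {x₁,x₄,x₅} ∪ {x₆}
  [23 total]
Round 4: +9 →
  {x₂,x₃}  = ᶜ of {x₁,x₄,x₅,x₆}
  {x₃,x₅}  = {x₅} ∪ {x₃}
  {x₅,x₆}  = {x₆} ∪ {x₅}
  {x₁,x₂,x₄}  = {x₂} ∪ {x₁,x₄}
  {x₁,x₄,x₆}  = {x₆} ∪ {x₁,x₄}
  {x₂,x₃,x₅}  = {x₂,x₅} ∪ {x₃}
  {x₃,x₅,x₆}  = {x₅} ∪ {x₃,x₆}
  {x₁,x₂,x₃,x₄}  = {x₂} ∪ {x₁,x₃,x₄}
  {x₁,x₂,x₄,x₆}  = {x₂,x₆} ∪ {x₁,x₄}
  [32 total]
Round 5: no new sets; the family is a σ-algebra.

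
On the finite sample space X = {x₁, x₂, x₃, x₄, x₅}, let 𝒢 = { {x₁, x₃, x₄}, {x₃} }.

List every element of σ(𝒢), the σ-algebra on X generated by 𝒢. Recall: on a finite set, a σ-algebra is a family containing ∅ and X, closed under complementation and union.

Seed the family with 𝒢 together with ∅ and X: { {}, {x₃}, {x₁, x₃, x₄}, X }.
Round 1: +2 →
  {x₂, x₅}  = {x₁, x₃, x₄}ᶜ
  {x₁, x₂, x₄, x₅}  = {x₃}ᶜ
  — 6 sets.
Round 2 adds 1:
  {x₂, x₃, x₅}  = {x₃} ∪ {x₂, x₅}
  — 7 sets.
Round 3: +1 →
  {x₁, x₄}  = {x₂, x₃, x₅}ᶜ
  — 8 sets.
Round 4: closed — nothing new.

|σ(𝒢)| = 8.  σ(𝒢) = { {}, {x₃}, {x₁, x₄}, {x₂, x₅}, {x₁, x₃, x₄}, {x₂, x₃, x₅}, {x₁, x₂, x₄, x₅}, X }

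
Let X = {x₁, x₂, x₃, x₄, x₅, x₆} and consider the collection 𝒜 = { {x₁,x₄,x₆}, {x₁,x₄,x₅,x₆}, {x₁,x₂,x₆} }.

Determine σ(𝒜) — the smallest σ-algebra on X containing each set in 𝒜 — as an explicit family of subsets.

σ(𝒜) (32 sets): { ∅, {x₂}, {x₃}, {x₄}, {x₅}, {x₁,x₆}, {x₂,x₃}, {x₂,x₄}, {x₂,x₅}, {x₃,x₄}, {x₃,x₅}, {x₄,x₅}, {x₁,x₂,x₆}, {x₁,x₃,x₆}, {x₁,x₄,x₆}, {x₁,x₅,x₆}, {x₂,x₃,x₄}, {x₂,x₃,x₅}, {x₂,x₄,x₅}, {x₃,x₄,x₅}, {x₁,x₂,x₃,x₆}, {x₁,x₂,x₄,x₆}, {x₁,x₂,x₅,x₆}, {x₁,x₃,x₄,x₆}, {x₁,x₃,x₅,x₆}, {x₁,x₄,x₅,x₆}, {x₂,x₃,x₄,x₅}, {x₁,x₂,x₃,x₄,x₆}, {x₁,x₂,x₃,x₅,x₆}, {x₁,x₂,x₄,x₅,x₆}, {x₁,x₃,x₄,x₅,x₆}, X }

Working:
Initial family (5 sets): { ∅, {x₁,x₂,x₆}, {x₁,x₄,x₆}, {x₁,x₄,x₅,x₆}, X }.
Round 1: +5 →
  {x₂,x₃}  = X∖{x₁,x₄,x₅,x₆}
  {x₂,x₃,x₅}  = X∖{x₁,x₄,x₆}
  {x₃,x₄,x₅}  = X∖{x₁,x₂,x₆}
  {x₁,x₂,x₄,x₆}  = {x₁,x₂,x₆} ∪ {x₁,x₄,x₆}
  {x₁,x₂,x₄,x₅,x₆}  = {x₁,x₄,x₅,x₆} ∪ {x₁,x₂,x₆}
Round 2: +7 →
  {x₃}  = X∖{x₁,x₂,x₄,x₅,x₆}
  {x₃,x₅}  = X∖{x₁,x₂,x₄,x₆}
  {x₁,x₂,x₃,x₆}  = {x₂,x₃} ∪ {x₁,x₂,x₆}
  {x₂,x₃,x₄,x₅}  = {x₃,x₄,x₅} ∪ {x₂,x₃,x₅}
  {x₁,x₂,x₃,x₄,x₆}  = {x₁,x₂,x₄,x₆} ∪ {x₂,x₃}
  {x₁,x₂,x₃,x₅,x₆}  = {x₂,x₃,x₅} ∪ {x₁,x₂,x₆}
  {x₁,x₃,x₄,x₅,x₆}  = {x₃,x₄,x₅} ∪ {x₁,x₄,x₅,x₆}
Round 3 adds 6:
  {x₂}  = X∖{x₁,x₃,x₄,x₅,x₆}
  {x₄}  = X∖{x₁,x₂,x₃,x₅,x₆}
  {x₅}  = X∖{x₁,x₂,x₃,x₄,x₆}
  {x₁,x₆}  = X∖{x₂,x₃,x₄,x₅}
  {x₄,x₅}  = X∖{x₁,x₂,x₃,x₆}
  {x₁,x₃,x₄,x₆}  = {x₃} ∪ {x₁,x₄,x₆}
Round 4 adds 9:
  {x₂,x₄}  = {x₂} ∪ {x₄}
  {x₂,x₅}  = X∖{x₁,x₃,x₄,x₆}
  {x₃,x₄}  = {x₃} ∪ {x₄}
  {x₁,x₃,x₆}  = {x₁,x₆} ∪ {x₃}
  {x₁,x₅,x₆}  = {x₁,x₆} ∪ {x₅}
  {x₂,x₃,x₄}  = {x₂,x₃} ∪ {x₄}
  {x₂,x₄,x₅}  = {x₂} ∪ {x₄,x₅}
  {x₁,x₂,x₅,x₆}  = {x₅} ∪ {x₁,x₂,x₆}
  {x₁,x₃,x₅,x₆}  = {x₁,x₆} ∪ {x₃,x₅}
After Round 5 the family is unchanged; done.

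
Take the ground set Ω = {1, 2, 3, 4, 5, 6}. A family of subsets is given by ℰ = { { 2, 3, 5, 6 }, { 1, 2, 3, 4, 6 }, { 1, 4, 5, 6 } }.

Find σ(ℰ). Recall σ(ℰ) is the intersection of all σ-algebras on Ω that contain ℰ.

Begin from { {}, { 1, 4, 5, 6 }, { 2, 3, 5, 6 }, { 1, 2, 3, 4, 6 }, Ω } (that is, ℰ plus ∅ and Ω).
Pass 1. New:
  { 5 }  = ᶜ of { 1, 2, 3, 4, 6 }
  { 1, 4 }  = ᶜ of { 2, 3, 5, 6 }
  { 2, 3 }  = ᶜ of { 1, 4, 5, 6 }
  (now 8)
Pass 2. New:
  { 1, 4, 5 }  = { 1, 4 } ∪ { 5 }
  { 2, 3, 5 }  = { 2, 3 } ∪ { 5 }
  { 1, 2, 3, 4 }  = { 2, 3 } ∪ { 1, 4 }
  (now 11)
Pass 3 adds 4:
  { 5, 6 }  = ᶜ of { 1, 2, 3, 4 }
  { 1, 4, 6 }  = ᶜ of { 2, 3, 5 }
  { 2, 3, 6 }  = ᶜ of { 1, 4, 5 }
  { 1, 2, 3, 4, 5 }  = { 1, 4, 5 } ∪ { 2, 3, 5 }
  (now 15)
Pass 4. New:
  { 6 }  = ᶜ of { 1, 2, 3, 4, 5 }
  (now 16)
Pass 5: already closed under ᶜ and ∪.

|σ(ℰ)| = 16.  σ(ℰ) = { {}, { 5 }, { 6 }, { 1, 4 }, { 2, 3 }, { 5, 6 }, { 1, 4, 5 }, { 1, 4, 6 }, { 2, 3, 5 }, { 2, 3, 6 }, { 1, 2, 3, 4 }, { 1, 4, 5, 6 }, { 2, 3, 5, 6 }, { 1, 2, 3, 4, 5 }, { 1, 2, 3, 4, 6 }, Ω }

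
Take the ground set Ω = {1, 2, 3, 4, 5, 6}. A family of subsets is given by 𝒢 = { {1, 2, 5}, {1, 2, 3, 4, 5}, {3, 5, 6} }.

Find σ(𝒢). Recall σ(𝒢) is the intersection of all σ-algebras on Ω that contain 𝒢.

σ(𝒢) (32 sets): { ∅, {3}, {4}, {5}, {6}, {1, 2}, {3, 4}, {3, 5}, {3, 6}, {4, 5}, {4, 6}, {5, 6}, {1, 2, 3}, {1, 2, 4}, {1, 2, 5}, {1, 2, 6}, {3, 4, 5}, {3, 4, 6}, {3, 5, 6}, {4, 5, 6}, {1, 2, 3, 4}, {1, 2, 3, 5}, {1, 2, 3, 6}, {1, 2, 4, 5}, {1, 2, 4, 6}, {1, 2, 5, 6}, {3, 4, 5, 6}, {1, 2, 3, 4, 5}, {1, 2, 3, 4, 6}, {1, 2, 3, 5, 6}, {1, 2, 4, 5, 6}, Ω }

Trace:
Start: 𝒢 ∪ {∅, Ω} = { ∅, {1, 2, 5}, {3, 5, 6}, {1, 2, 3, 4, 5}, Ω }.
Iteration 1: +4 →
  {6}  = Ω∖{1, 2, 3, 4, 5}
  {1, 2, 4}  = Ω∖{3, 5, 6}
  {3, 4, 6}  = Ω∖{1, 2, 5}
  {1, 2, 3, 5, 6}  = {1, 2, 5} ∪ {3, 5, 6}
  — 9 sets.
Iteration 2 (6 new):
  {4}  = Ω∖{1, 2, 3, 5, 6}
  {1, 2, 4, 5}  = {1, 2, 4} ∪ {1, 2, 5}
  {1, 2, 4, 6}  = {6} ∪ {1, 2, 4}
  {1, 2, 5, 6}  = {6} ∪ {1, 2, 5}
  {3, 4, 5, 6}  = {3, 5, 6} ∪ {3, 4, 6}
  {1, 2, 3, 4, 6}  = {1, 2, 4} ∪ {3, 4, 6}
  — 15 sets.
Iteration 3 (7 new):
  {5}  = Ω∖{1, 2, 3, 4, 6}
  {1, 2}  = Ω∖{3, 4, 5, 6}
  {3, 4}  = Ω∖{1, 2, 5, 6}
  {3, 5}  = Ω∖{1, 2, 4, 6}
  {3, 6}  = Ω∖{1, 2, 4, 5}
  {4, 6}  = {4} ∪ {6}
  {1, 2, 4, 5, 6}  = {1, 2, 5} ∪ {1, 2, 4, 6}
  — 22 sets.
Iteration 4: +9 →
  {3}  = Ω∖{1, 2, 4, 5, 6}
  {4, 5}  = {5} ∪ {4}
  {5, 6}  = {6} ∪ {5}
  {1, 2, 6}  = {1, 2} ∪ {6}
  {3, 4, 5}  = {3, 4} ∪ {3, 5}
  {4, 5, 6}  = {4, 6} ∪ {5}
  {1, 2, 3, 4}  = {3, 4} ∪ {1, 2}
  {1, 2, 3, 5}  = Ω∖{4, 6}
  {1, 2, 3, 6}  = {1, 2} ∪ {3, 6}
  — 31 sets.
Iteration 5: +1 →
  {1, 2, 3}  = Ω∖{4, 5, 6}
  — 32 sets.
Iteration 6 adds nothing — fixpoint reached.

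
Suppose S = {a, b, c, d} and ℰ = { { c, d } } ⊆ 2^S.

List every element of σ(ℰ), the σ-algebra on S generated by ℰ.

Answer: σ(ℰ) = { {  }, { a, b }, { c, d }, S }

Working:
Seed the family with ℰ together with ∅ and S: { {  }, { c, d }, S }.
Iteration 1 (1 new):
  { a, b }  = complement { c, d }
  |family| = 4
Iteration 2: already closed under ᶜ and ∪.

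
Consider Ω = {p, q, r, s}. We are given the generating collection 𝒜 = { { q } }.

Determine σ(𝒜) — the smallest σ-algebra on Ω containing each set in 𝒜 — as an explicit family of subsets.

Begin from { {  }, { q }, Ω } (that is, 𝒜 plus ∅ and Ω).
Step 1 adds 1:
  { p, r, s }  = Ω∖{ q }
  — 4 sets.
Step 2: no new sets; the family is a σ-algebra.

|σ(𝒜)| = 4.  σ(𝒜) = { {  }, { q }, { p, r, s }, Ω }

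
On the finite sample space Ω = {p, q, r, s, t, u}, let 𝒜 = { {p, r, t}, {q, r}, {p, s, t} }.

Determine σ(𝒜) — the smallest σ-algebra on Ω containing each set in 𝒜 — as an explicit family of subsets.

σ(𝒜) (32 sets): { {}, {q}, {r}, {s}, {u}, {p, t}, {q, r}, {q, s}, {q, u}, {r, s}, {r, u}, {s, u}, {p, q, t}, {p, r, t}, {p, s, t}, {p, t, u}, {q, r, s}, {q, r, u}, {q, s, u}, {r, s, u}, {p, q, r, t}, {p, q, s, t}, {p, q, t, u}, {p, r, s, t}, {p, r, t, u}, {p, s, t, u}, {q, r, s, u}, {p, q, r, s, t}, {p, q, r, t, u}, {p, q, s, t, u}, {p, r, s, t, u}, Ω }

Derivation:
Begin from { {}, {q, r}, {p, r, t}, {p, s, t}, Ω } (that is, 𝒜 plus ∅ and Ω).
Iteration 1 (6 new):
  {q, r, u}  = ᶜ of {p, s, t}
  {q, s, u}  = ᶜ of {p, r, t}
  {p, q, r, t}  = {q, r} ∪ {p, r, t}
  {p, r, s, t}  = {p, s, t} ∪ {p, r, t}
  {p, s, t, u}  = ᶜ of {q, r}
  {p, q, r, s, t}  = {p, s, t} ∪ {q, r}
  (now 11)
Iteration 2 adds 7:
  {u}  = ᶜ of {p, q, r, s, t}
  {q, u}  = ᶜ of {p, r, s, t}
  {s, u}  = ᶜ of {p, q, r, t}
  {q, r, s, u}  = {q, s, u} ∪ {q, r, u}
  {p, q, r, t, u}  = {q, r, u} ∪ {p, r, t}
  {p, q, s, t, u}  = {p, s, t} ∪ {q, s, u}
  {p, r, s, t, u}  = {p, r, t} ∪ {p, s, t, u}
  (now 18)
Iteration 3: 5 new —
  {q}  = ᶜ of {p, r, s, t, u}
  {r}  = ᶜ of {p, q, s, t, u}
  {s}  = ᶜ of {p, q, r, t, u}
  {p, t}  = ᶜ of {q, r, s, u}
  {p, r, t, u}  = {p, r, t} ∪ {u}
  (now 23)
Iteration 4 adds 9:
  {q, s}  = ᶜ of {p, r, t, u}
  {r, s}  = {r} ∪ {s}
  {r, u}  = {u} ∪ {r}
  {p, q, t}  = {q} ∪ {p, t}
  {p, t, u}  = {u} ∪ {p, t}
  {q, r, s}  = {q, r} ∪ {s}
  {r, s, u}  = {r} ∪ {s, u}
  {p, q, s, t}  = {p, s, t} ∪ {q}
  {p, q, t, u}  = {q, u} ∪ {p, t}
  (now 32)
Iteration 5: no new sets; the family is a σ-algebra.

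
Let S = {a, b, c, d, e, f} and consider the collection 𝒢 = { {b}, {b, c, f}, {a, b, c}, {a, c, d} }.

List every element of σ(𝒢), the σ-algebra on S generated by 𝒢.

Take S₀ = 𝒢 ∪ {∅, S} = { {}, {b}, {a, b, c}, {a, c, d}, {b, c, f}, S }.
Pass 1: +7 →
  {a, d, e}  = ᶜ of {b, c, f}
  {b, e, f}  = ᶜ of {a, c, d}
  {d, e, f}  = ᶜ of {a, b, c}
  {a, b, c, d}  = {a, c, d} ∪ {a, b, c}
  {a, b, c, f}  = {a, b, c} ∪ {b, c, f}
  {a, b, c, d, f}  = {a, c, d} ∪ {b, c, f}
  {a, c, d, e, f}  = ᶜ of {b}
  (now 13)
Pass 2 (12 new):
  {e}  = ᶜ of {a, b, c, d, f}
  {d, e}  = ᶜ of {a, b, c, f}
  {e, f}  = ᶜ of {a, b, c, d}
  {a, b, d, e}  = {a, d, e} ∪ {b}
  {a, c, d, e}  = {a, d, e} ∪ {a, c, d}
  {a, d, e, f}  = {a, d, e} ∪ {d, e, f}
  {b, c, e, f}  = {b, c, f} ∪ {b, e, f}
  {b, d, e, f}  = {b} ∪ {d, e, f}
  {a, b, c, d, e}  = {a, d, e} ∪ {a, b, c}
  {a, b, c, e, f}  = {a, b, c} ∪ {b, e, f}
  {a, b, d, e, f}  = {a, d, e} ∪ {b, e, f}
  {b, c, d, e, f}  = {b, c, f} ∪ {d, e, f}
  (now 25)
Pass 3 adds 12:
  {a}  = ᶜ of {b, c, d, e, f}
  {c}  = ᶜ of {a, b, d, e, f}
  {d}  = ᶜ of {a, b, c, e, f}
  {f}  = ᶜ of {a, b, c, d, e}
  {a, c}  = ᶜ of {b, d, e, f}
  {a, d}  = ᶜ of {b, c, e, f}
  {b, c}  = ᶜ of {a, d, e, f}
  {b, e}  = {b} ∪ {e}
  {b, f}  = ᶜ of {a, c, d, e}
  {c, f}  = ᶜ of {a, b, d, e}
  {b, d, e}  = {b} ∪ {d, e}
  {a, b, c, e}  = {a, b, c} ∪ {e}
  (now 37)
Pass 4: +27 →
  {a, b}  = {a} ∪ {b}
  {a, e}  = {a} ∪ {e}
  {a, f}  = {a} ∪ {f}
  {b, d}  = {b} ∪ {d}
  {c, d}  = {c} ∪ {d}
  {c, e}  = {e} ∪ {c}
  {d, f}  = ᶜ of {a, b, c, e}
  {a, b, d}  = {b} ∪ {a, d}
  {a, b, e}  = {b, e} ∪ {a}
  {a, b, f}  = {a} ∪ {b, f}
  {a, c, e}  = {e} ∪ {a, c}
  {a, c, f}  = ᶜ of {b, d, e}
  {a, d, f}  = {f} ∪ {a, d}
  {a, e, f}  = {e, f} ∪ {a}
  {b, c, d}  = {b, c} ∪ {d}
  {b, c, e}  = {b, e} ∪ {c}
  {b, d, f}  = {b, f} ∪ {d}
  {c, d, e}  = {d, e} ∪ {c}
  {c, d, f}  = {c, f} ∪ {d}
  {c, e, f}  = {e, f} ∪ {c}
  {a, b, d, f}  = {b, f} ∪ {a, d}
  {a, b, e, f}  = {a} ∪ {b, e, f}
  {a, c, d, f}  = ᶜ of {b, e}
  {a, c, e, f}  = {e, f} ∪ {a, c}
  {b, c, d, e}  = {d, e} ∪ {b, c}
  {b, c, d, f}  = {b, c, f} ∪ {d}
  {c, d, e, f}  = {d, e} ∪ {c, f}
  (now 64)
Pass 5 adds nothing — fixpoint reached.

Therefore σ(𝒢) = { {}, {a}, {b}, {c}, {d}, {e}, {f}, {a, b}, {a, c}, {a, d}, {a, e}, {a, f}, {b, c}, {b, d}, {b, e}, {b, f}, {c, d}, {c, e}, {c, f}, {d, e}, {d, f}, {e, f}, {a, b, c}, {a, b, d}, {a, b, e}, {a, b, f}, {a, c, d}, {a, c, e}, {a, c, f}, {a, d, e}, {a, d, f}, {a, e, f}, {b, c, d}, {b, c, e}, {b, c, f}, {b, d, e}, {b, d, f}, {b, e, f}, {c, d, e}, {c, d, f}, {c, e, f}, {d, e, f}, {a, b, c, d}, {a, b, c, e}, {a, b, c, f}, {a, b, d, e}, {a, b, d, f}, {a, b, e, f}, {a, c, d, e}, {a, c, d, f}, {a, c, e, f}, {a, d, e, f}, {b, c, d, e}, {b, c, d, f}, {b, c, e, f}, {b, d, e, f}, {c, d, e, f}, {a, b, c, d, e}, {a, b, c, d, f}, {a, b, c, e, f}, {a, b, d, e, f}, {a, c, d, e, f}, {b, c, d, e, f}, S } (|σ(𝒢)| = 64).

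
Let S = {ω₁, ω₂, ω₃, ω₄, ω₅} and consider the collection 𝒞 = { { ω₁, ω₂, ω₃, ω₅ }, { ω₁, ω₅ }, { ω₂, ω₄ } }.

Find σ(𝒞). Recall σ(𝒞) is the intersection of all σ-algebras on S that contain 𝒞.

Start: 𝒞 ∪ {∅, S} = { {  }, { ω₁, ω₅ }, { ω₂, ω₄ }, { ω₁, ω₂, ω₃, ω₅ }, S }.
Pass 1 (4 new):
  { ω₄ }  = S∖{ ω₁, ω₂, ω₃, ω₅ }
  { ω₁, ω₃, ω₅ }  = S∖{ ω₂, ω₄ }
  { ω₂, ω₃, ω₄ }  = S∖{ ω₁, ω₅ }
  { ω₁, ω₂, ω₄, ω₅ }  = { ω₁, ω₅ } ∪ { ω₂, ω₄ }
  [9 total]
Pass 2. New:
  { ω₃ }  = S∖{ ω₁, ω₂, ω₄, ω₅ }
  { ω₁, ω₄, ω₅ }  = { ω₁, ω₅ } ∪ { ω₄ }
  { ω₁, ω₃, ω₄, ω₅ }  = { ω₁, ω₃, ω₅ } ∪ { ω₄ }
  [12 total]
Pass 3 adds 3:
  { ω₂ }  = S∖{ ω₁, ω₃, ω₄, ω₅ }
  { ω₂, ω₃ }  = S∖{ ω₁, ω₄, ω₅ }
  { ω₃, ω₄ }  = { ω₃ } ∪ { ω₄ }
  [15 total]
Pass 4 adds 1:
  { ω₁, ω₂, ω₅ }  = S∖{ ω₃, ω₄ }
  [16 total]
Pass 5 adds nothing — fixpoint reached.

Hence σ(𝒞) has 16 members: { {  }, { ω₂ }, { ω₃ }, { ω₄ }, { ω₁, ω₅ }, { ω₂, ω₃ }, { ω₂, ω₄ }, { ω₃, ω₄ }, { ω₁, ω₂, ω₅ }, { ω₁, ω₃, ω₅ }, { ω₁, ω₄, ω₅ }, { ω₂, ω₃, ω₄ }, { ω₁, ω₂, ω₃, ω₅ }, { ω₁, ω₂, ω₄, ω₅ }, { ω₁, ω₃, ω₄, ω₅ }, S }.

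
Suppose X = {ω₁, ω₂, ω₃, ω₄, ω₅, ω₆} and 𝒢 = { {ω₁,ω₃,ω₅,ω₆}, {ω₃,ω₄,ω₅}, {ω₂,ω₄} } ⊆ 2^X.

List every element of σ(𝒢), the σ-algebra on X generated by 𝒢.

Seed the family with 𝒢 together with ∅ and X: { {}, {ω₂,ω₄}, {ω₃,ω₄,ω₅}, {ω₁,ω₃,ω₅,ω₆}, X }.
Round 1: +3 →
  {ω₁,ω₂,ω₆}  = X∖{ω₃,ω₄,ω₅}
  {ω₂,ω₃,ω₄,ω₅}  = {ω₃,ω₄,ω₅} ∪ {ω₂,ω₄}
  {ω₁,ω₃,ω₄,ω₅,ω₆}  = {ω₁,ω₃,ω₅,ω₆} ∪ {ω₃,ω₄,ω₅}
Round 2: 4 new —
  {ω₂}  = X∖{ω₁,ω₃,ω₄,ω₅,ω₆}
  {ω₁,ω₆}  = X∖{ω₂,ω₃,ω₄,ω₅}
  {ω₁,ω₂,ω₄,ω₆}  = {ω₁,ω₂,ω₆} ∪ {ω₂,ω₄}
  {ω₁,ω₂,ω₃,ω₅,ω₆}  = {ω₁,ω₃,ω₅,ω₆} ∪ {ω₁,ω₂,ω₆}
Round 3 adds 2:
  {ω₄}  = X∖{ω₁,ω₂,ω₃,ω₅,ω₆}
  {ω₃,ω₅}  = X∖{ω₁,ω₂,ω₄,ω₆}
Round 4. New:
  {ω₁,ω₄,ω₆}  = {ω₁,ω₆} ∪ {ω₄}
  {ω₂,ω₃,ω₅}  = {ω₃,ω₅} ∪ {ω₂}
Round 5: no new sets; the family is a σ-algebra.

σ(𝒢) = { {}, {ω₂}, {ω₄}, {ω₁,ω₆}, {ω₂,ω₄}, {ω₃,ω₅}, {ω₁,ω₂,ω₆}, {ω₁,ω₄,ω₆}, {ω₂,ω₃,ω₅}, {ω₃,ω₄,ω₅}, {ω₁,ω₂,ω₄,ω₆}, {ω₁,ω₃,ω₅,ω₆}, {ω₂,ω₃,ω₄,ω₅}, {ω₁,ω₂,ω₃,ω₅,ω₆}, {ω₁,ω₃,ω₄,ω₅,ω₆}, X }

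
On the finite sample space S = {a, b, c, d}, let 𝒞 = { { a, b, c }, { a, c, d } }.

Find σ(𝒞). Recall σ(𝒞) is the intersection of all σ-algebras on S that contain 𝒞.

Initial family (4 sets): { {  }, { a, b, c }, { a, c, d }, S }.
Round 1: 2 new —
  { b }  = ᶜ of { a, c, d }
  { d }  = ᶜ of { a, b, c }
  |family| = 6
Round 2: 1 new —
  { b, d }  = { d } ∪ { b }
  |family| = 7
Round 3: 1 new —
  { a, c }  = ᶜ of { b, d }
  |family| = 8
Round 4: stable.

σ(𝒞) = { {  }, { b }, { d }, { a, c }, { b, d }, { a, b, c }, { a, c, d }, S }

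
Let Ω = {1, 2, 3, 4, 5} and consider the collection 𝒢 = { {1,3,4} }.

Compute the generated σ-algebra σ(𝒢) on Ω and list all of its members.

Begin from { {}, {1,3,4}, Ω } (that is, 𝒢 plus ∅ and Ω).
Round 1. New:
  {2,5}  = complement {1,3,4}
  [4 total]
Round 2: stable.

σ(𝒢) = { {}, {2,5}, {1,3,4}, Ω }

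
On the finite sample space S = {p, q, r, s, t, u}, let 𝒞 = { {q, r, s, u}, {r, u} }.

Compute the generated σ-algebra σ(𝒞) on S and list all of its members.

σ(𝒞) (8 sets): { ∅, {p, t}, {q, s}, {r, u}, {p, q, s, t}, {p, r, t, u}, {q, r, s, u}, S }

Derivation:
Seed the family with 𝒞 together with ∅ and S: { ∅, {r, u}, {q, r, s, u}, S }.
Pass 1: +2 →
  {p, t}  = {q, r, s, u}ᶜ
  {p, q, s, t}  = {r, u}ᶜ
  [6 total]
Pass 2: 1 new —
  {p, r, t, u}  = {r, u} ∪ {p, t}
  [7 total]
Pass 3 adds 1:
  {q, s}  = {p, r, t, u}ᶜ
  [8 total]
After Pass 4 the family is unchanged; done.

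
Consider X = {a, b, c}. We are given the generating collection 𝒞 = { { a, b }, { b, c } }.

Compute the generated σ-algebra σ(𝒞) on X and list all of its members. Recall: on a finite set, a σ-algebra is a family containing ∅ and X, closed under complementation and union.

Take S₀ = 𝒞 ∪ {∅, X} = { {}, { a, b }, { b, c }, X }.
Pass 1 (2 new):
  { a }  = X∖{ b, c }
  { c }  = X∖{ a, b }
Pass 2 (1 new):
  { a, c }  = { c } ∪ { a }
Pass 3: +1 →
  { b }  = X∖{ a, c }
Pass 4: stable.

Therefore σ(𝒞) = { {}, { a }, { b }, { c }, { a, b }, { a, c }, { b, c }, X } (|σ(𝒞)| = 8).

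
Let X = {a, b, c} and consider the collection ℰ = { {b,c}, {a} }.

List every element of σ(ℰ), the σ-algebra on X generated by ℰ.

Seed the family with ℰ together with ∅ and X: { {}, {a}, {b,c}, X }.
Iteration 1: already closed under ᶜ and ∪.

Therefore σ(ℰ) = { {}, {a}, {b,c}, X } (|σ(ℰ)| = 4).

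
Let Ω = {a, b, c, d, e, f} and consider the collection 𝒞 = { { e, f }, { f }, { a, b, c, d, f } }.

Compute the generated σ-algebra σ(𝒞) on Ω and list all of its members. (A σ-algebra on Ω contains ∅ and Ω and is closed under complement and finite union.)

Answer: σ(𝒞) = { {}, { e }, { f }, { e, f }, { a, b, c, d }, { a, b, c, d, e }, { a, b, c, d, f }, Ω }

Trace:
Seed the family with 𝒞 together with ∅ and Ω: { {}, { f }, { e, f }, { a, b, c, d, f }, Ω }.
Round 1 (3 new):
  { e }  = Ω∖{ a, b, c, d, f }
  { a, b, c, d }  = Ω∖{ e, f }
  { a, b, c, d, e }  = Ω∖{ f }
  [8 total]
Round 2: closed — nothing new.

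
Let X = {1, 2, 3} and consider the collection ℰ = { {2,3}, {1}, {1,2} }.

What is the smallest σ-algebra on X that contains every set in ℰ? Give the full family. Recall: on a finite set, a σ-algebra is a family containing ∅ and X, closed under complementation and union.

Initial family (5 sets): { {}, {1}, {1,2}, {2,3}, X }.
Pass 1: +1 →
  {3}  = X∖{1,2}
  (now 6)
Pass 2. New:
  {1,3}  = {3} ∪ {1}
  (now 7)
Pass 3: +1 →
  {2}  = X∖{1,3}
  (now 8)
Pass 4: stable.

Therefore σ(ℰ) = { {}, {1}, {2}, {3}, {1,2}, {1,3}, {2,3}, X } (|σ(ℰ)| = 8).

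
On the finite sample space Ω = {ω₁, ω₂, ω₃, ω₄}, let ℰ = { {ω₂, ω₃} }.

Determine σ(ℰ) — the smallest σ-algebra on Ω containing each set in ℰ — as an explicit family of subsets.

Answer: σ(ℰ) = { {}, {ω₁, ω₄}, {ω₂, ω₃}, Ω }

Working:
Take S₀ = ℰ ∪ {∅, Ω} = { {}, {ω₂, ω₃}, Ω }.
Iteration 1: 1 new —
  {ω₁, ω₄}  = Ω∖{ω₂, ω₃}
  |family| = 4
Iteration 2 adds nothing — fixpoint reached.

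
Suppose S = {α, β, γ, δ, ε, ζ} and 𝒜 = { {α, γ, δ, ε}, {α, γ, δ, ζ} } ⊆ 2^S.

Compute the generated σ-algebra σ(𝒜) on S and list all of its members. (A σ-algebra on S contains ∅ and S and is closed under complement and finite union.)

Initial family (4 sets): { ∅, {α, γ, δ, ε}, {α, γ, δ, ζ}, S }.
Step 1 adds 3:
  {β, ε}  = S∖{α, γ, δ, ζ}
  {β, ζ}  = S∖{α, γ, δ, ε}
  {α, γ, δ, ε, ζ}  = {α, γ, δ, ε} ∪ {α, γ, δ, ζ}
  — 7 sets.
Step 2. New:
  {β}  = S∖{α, γ, δ, ε, ζ}
  {β, ε, ζ}  = {β, ε} ∪ {β, ζ}
  {α, β, γ, δ, ε}  = {β, ε} ∪ {α, γ, δ, ε}
  {α, β, γ, δ, ζ}  = {α, γ, δ, ζ} ∪ {β, ζ}
  — 11 sets.
Step 3: +3 →
  {ε}  = S∖{α, β, γ, δ, ζ}
  {ζ}  = S∖{α, β, γ, δ, ε}
  {α, γ, δ}  = S∖{β, ε, ζ}
  — 14 sets.
Step 4: +2 →
  {ε, ζ}  = {ε} ∪ {ζ}
  {α, β, γ, δ}  = {α, γ, δ} ∪ {β}
  — 16 sets.
Step 5: stable.

Therefore σ(𝒜) = { ∅, {β}, {ε}, {ζ}, {β, ε}, {β, ζ}, {ε, ζ}, {α, γ, δ}, {β, ε, ζ}, {α, β, γ, δ}, {α, γ, δ, ε}, {α, γ, δ, ζ}, {α, β, γ, δ, ε}, {α, β, γ, δ, ζ}, {α, γ, δ, ε, ζ}, S } (|σ(𝒜)| = 16).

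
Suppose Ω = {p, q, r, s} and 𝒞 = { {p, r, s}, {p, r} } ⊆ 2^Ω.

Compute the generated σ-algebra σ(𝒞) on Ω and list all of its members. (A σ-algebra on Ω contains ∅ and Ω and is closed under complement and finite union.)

Begin from { {}, {p, r}, {p, r, s}, Ω } (that is, 𝒞 plus ∅ and Ω).
Iteration 1. New:
  {q}  = complement {p, r, s}
  {q, s}  = complement {p, r}
  [6 total]
Iteration 2. New:
  {p, q, r}  = {p, r} ∪ {q}
  [7 total]
Iteration 3 (1 new):
  {s}  = complement {p, q, r}
  [8 total]
Iteration 4: closed — nothing new.

Therefore σ(𝒞) = { {}, {q}, {s}, {p, r}, {q, s}, {p, q, r}, {p, r, s}, Ω } (|σ(𝒞)| = 8).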